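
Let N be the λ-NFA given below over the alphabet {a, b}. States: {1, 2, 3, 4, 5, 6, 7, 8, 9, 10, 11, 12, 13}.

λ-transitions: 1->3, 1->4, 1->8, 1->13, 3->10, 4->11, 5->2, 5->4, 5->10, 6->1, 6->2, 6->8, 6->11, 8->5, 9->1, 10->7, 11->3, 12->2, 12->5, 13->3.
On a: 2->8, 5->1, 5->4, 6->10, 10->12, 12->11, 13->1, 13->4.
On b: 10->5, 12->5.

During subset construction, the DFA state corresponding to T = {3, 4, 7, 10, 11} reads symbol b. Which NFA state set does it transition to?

10 on b → {5}.
No b-transition from 3, 4, 7, 11.
Union after reading b: {5}.
Now take the λ-closure:
From 5 via λ: add 2, 4, 10.
From 4 via λ: add 11.
From 10 via λ: add 7.
From 11 via λ: add 3.
No new states can be added; the closed set is {2, 3, 4, 5, 7, 10, 11}.

{2, 3, 4, 5, 7, 10, 11}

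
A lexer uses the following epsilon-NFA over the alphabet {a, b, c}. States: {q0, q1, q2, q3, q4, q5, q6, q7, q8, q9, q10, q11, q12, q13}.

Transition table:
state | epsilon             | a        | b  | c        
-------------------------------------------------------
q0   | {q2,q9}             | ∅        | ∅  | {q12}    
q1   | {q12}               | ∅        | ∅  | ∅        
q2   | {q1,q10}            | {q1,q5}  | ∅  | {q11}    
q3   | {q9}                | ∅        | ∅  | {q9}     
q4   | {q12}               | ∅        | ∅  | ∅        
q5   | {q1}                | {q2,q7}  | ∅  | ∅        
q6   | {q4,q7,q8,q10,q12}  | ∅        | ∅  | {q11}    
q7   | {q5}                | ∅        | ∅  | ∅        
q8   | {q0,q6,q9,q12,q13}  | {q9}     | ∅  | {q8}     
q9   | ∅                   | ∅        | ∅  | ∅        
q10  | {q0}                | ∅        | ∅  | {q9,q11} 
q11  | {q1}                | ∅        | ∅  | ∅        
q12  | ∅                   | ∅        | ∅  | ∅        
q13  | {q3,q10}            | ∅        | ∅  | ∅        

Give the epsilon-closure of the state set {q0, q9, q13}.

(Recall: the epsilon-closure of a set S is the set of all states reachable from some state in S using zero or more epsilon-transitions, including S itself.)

{q0, q1, q2, q3, q9, q10, q12, q13}

Start with {q0, q9, q13}.
From q0 via epsilon: add q2.
From q13 via epsilon: add q3, q10.
From q2 via epsilon: add q1.
From q1 via epsilon: add q12.
No new states can be added; the closed set is {q0, q1, q2, q3, q9, q10, q12, q13}.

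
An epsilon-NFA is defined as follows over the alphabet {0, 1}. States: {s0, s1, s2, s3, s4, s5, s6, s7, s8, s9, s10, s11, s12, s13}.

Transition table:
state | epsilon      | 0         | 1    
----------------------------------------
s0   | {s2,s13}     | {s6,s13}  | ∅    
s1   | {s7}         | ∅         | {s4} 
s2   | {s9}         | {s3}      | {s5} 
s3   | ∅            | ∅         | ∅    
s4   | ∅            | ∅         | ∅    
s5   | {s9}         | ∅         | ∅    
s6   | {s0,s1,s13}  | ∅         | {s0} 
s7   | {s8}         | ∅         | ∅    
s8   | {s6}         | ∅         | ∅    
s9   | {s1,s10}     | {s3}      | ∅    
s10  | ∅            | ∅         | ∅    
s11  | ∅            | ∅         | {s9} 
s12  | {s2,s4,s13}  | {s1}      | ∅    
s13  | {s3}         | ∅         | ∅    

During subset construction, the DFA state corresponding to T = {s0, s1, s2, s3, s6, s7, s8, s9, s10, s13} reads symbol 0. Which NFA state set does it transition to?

{s0, s1, s2, s3, s6, s7, s8, s9, s10, s13}

s0 on 0 → {s6, s13}.
s2 on 0 → {s3}.
s9 on 0 → {s3}.
No 0-transition from s1, s3, s6, s7, s8, s10, s13.
Union after reading 0: {s3, s6, s13}.
Now take the epsilon-closure:
From s6 via epsilon: add s0, s1.
From s0 via epsilon: add s2.
From s1 via epsilon: add s7.
From s2 via epsilon: add s9.
From s7 via epsilon: add s8.
From s9 via epsilon: add s10.
No new states can be added; the closed set is {s0, s1, s2, s3, s6, s7, s8, s9, s10, s13}.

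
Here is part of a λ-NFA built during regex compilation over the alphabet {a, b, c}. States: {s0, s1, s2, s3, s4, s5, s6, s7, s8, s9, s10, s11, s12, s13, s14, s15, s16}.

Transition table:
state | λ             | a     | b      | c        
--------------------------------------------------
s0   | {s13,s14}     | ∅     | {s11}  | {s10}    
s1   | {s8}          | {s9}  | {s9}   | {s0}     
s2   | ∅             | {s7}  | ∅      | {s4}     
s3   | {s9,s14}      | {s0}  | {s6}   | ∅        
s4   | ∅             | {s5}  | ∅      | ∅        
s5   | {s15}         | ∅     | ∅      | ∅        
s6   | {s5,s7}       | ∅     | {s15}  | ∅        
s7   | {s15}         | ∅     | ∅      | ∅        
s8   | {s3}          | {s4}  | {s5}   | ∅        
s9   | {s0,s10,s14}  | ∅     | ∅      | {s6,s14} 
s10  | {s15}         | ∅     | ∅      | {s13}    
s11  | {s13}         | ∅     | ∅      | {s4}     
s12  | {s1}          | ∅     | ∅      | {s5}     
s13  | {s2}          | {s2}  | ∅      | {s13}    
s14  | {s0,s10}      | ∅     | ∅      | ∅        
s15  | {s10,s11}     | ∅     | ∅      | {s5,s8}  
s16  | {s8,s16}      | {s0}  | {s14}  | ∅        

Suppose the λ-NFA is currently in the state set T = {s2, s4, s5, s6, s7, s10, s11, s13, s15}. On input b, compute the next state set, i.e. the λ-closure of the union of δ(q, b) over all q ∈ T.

s6 on b → {s15}.
No b-transition from s2, s4, s5, s7, s10, s11, s13, s15.
Union after reading b: {s15}.
Now take the λ-closure:
From s15 via λ: add s10, s11.
From s11 via λ: add s13.
From s13 via λ: add s2.
No new states can be added; the closed set is {s2, s10, s11, s13, s15}.

{s2, s10, s11, s13, s15}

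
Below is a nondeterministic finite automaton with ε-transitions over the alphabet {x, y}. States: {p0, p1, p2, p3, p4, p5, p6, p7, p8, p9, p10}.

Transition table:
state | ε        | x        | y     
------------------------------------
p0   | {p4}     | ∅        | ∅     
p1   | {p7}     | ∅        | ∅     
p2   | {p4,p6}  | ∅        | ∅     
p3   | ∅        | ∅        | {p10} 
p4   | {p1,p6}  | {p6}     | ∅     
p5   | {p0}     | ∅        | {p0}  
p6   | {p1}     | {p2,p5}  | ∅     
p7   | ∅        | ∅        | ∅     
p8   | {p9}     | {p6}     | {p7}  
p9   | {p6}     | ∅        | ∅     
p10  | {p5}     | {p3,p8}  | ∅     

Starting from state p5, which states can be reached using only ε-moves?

Start with {p5}.
From p5 via ε: add p0.
From p0 via ε: add p4.
From p4 via ε: add p1, p6.
From p1 via ε: add p7.
No new states can be added; the closed set is {p0, p1, p4, p5, p6, p7}.

{p0, p1, p4, p5, p6, p7}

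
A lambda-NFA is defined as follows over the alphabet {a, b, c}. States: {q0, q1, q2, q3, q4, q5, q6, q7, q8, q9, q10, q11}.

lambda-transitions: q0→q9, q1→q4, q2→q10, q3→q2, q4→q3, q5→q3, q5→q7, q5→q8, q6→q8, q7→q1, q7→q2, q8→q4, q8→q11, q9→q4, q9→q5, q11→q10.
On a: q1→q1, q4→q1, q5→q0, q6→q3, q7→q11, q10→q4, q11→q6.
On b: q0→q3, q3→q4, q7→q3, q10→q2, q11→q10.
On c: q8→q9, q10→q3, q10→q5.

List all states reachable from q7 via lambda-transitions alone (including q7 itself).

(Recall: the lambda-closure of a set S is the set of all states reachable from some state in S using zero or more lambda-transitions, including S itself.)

Start with {q7}.
From q7 via lambda: add q1, q2.
From q1 via lambda: add q4.
From q2 via lambda: add q10.
From q4 via lambda: add q3.
No new states can be added; the closed set is {q1, q2, q3, q4, q7, q10}.

{q1, q2, q3, q4, q7, q10}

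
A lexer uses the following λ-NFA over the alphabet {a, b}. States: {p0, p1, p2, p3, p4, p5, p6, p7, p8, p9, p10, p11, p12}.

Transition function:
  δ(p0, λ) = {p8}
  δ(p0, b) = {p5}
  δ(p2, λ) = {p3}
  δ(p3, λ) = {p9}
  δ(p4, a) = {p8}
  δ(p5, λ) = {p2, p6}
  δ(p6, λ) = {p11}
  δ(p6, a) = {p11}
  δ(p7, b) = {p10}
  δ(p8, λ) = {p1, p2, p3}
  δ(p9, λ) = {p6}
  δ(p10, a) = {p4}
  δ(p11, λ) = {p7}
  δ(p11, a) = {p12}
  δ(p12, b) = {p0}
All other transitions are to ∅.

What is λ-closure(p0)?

{p0, p1, p2, p3, p6, p7, p8, p9, p11}

Start with {p0}.
From p0 via λ: add p8.
From p8 via λ: add p1, p2, p3.
From p3 via λ: add p9.
From p9 via λ: add p6.
From p6 via λ: add p11.
From p11 via λ: add p7.
No new states can be added; the closed set is {p0, p1, p2, p3, p6, p7, p8, p9, p11}.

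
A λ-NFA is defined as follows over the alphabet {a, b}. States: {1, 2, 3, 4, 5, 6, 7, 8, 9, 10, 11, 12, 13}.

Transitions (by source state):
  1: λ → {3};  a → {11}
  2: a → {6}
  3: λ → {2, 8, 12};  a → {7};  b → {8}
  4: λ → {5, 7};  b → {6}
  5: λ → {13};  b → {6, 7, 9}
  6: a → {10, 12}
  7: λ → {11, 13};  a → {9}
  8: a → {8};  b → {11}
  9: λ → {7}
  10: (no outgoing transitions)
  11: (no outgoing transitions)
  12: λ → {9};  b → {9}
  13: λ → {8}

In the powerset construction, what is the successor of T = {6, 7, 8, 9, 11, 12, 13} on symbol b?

{7, 8, 9, 11, 13}

8 on b → {11}.
12 on b → {9}.
No b-transition from 6, 7, 9, 11, 13.
Union after reading b: {9, 11}.
Now take the λ-closure:
From 9 via λ: add 7.
From 7 via λ: add 13.
From 13 via λ: add 8.
No new states can be added; the closed set is {7, 8, 9, 11, 13}.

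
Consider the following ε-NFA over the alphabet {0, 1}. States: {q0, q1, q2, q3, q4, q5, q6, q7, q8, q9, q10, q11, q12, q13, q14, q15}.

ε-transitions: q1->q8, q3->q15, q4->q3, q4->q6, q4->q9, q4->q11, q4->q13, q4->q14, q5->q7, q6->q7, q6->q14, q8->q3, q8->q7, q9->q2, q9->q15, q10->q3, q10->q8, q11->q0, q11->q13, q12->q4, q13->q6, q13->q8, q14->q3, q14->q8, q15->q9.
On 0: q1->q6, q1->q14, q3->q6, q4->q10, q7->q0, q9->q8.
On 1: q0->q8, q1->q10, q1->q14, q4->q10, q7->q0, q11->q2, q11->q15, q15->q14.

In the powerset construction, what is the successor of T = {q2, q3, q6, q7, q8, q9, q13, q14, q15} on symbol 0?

q3 on 0 → {q6}.
q7 on 0 → {q0}.
q9 on 0 → {q8}.
No 0-transition from q2, q6, q8, q13, q14, q15.
Union after reading 0: {q0, q6, q8}.
Now take the ε-closure:
From q6 via ε: add q7, q14.
From q8 via ε: add q3.
From q3 via ε: add q15.
From q15 via ε: add q9.
From q9 via ε: add q2.
No new states can be added; the closed set is {q0, q2, q3, q6, q7, q8, q9, q14, q15}.

{q0, q2, q3, q6, q7, q8, q9, q14, q15}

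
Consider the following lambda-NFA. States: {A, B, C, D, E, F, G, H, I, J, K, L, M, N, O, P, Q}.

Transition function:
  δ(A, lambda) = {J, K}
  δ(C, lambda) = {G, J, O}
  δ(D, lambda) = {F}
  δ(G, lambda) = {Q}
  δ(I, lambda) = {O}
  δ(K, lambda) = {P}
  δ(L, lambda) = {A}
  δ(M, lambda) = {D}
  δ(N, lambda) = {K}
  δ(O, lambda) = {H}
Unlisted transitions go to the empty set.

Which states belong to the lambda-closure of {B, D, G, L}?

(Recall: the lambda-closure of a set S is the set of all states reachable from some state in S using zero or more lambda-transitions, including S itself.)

Start with {B, D, G, L}.
From D via lambda: add F.
From G via lambda: add Q.
From L via lambda: add A.
From A via lambda: add J, K.
From K via lambda: add P.
No new states can be added; the closed set is {A, B, D, F, G, J, K, L, P, Q}.

{A, B, D, F, G, J, K, L, P, Q}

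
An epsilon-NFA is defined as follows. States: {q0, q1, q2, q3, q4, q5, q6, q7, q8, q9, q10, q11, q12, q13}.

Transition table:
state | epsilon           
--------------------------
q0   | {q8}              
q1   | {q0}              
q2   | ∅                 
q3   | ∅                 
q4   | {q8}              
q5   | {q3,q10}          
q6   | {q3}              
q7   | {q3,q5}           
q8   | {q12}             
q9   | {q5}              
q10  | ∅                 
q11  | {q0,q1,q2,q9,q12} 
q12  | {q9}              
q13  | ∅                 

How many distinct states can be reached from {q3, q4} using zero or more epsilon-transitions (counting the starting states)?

Start with {q3, q4}.
From q4 via epsilon: add q8.
From q8 via epsilon: add q12.
From q12 via epsilon: add q9.
From q9 via epsilon: add q5.
From q5 via epsilon: add q10.
epsilon-closure = {q3, q4, q5, q8, q9, q10, q12}, which has 7 states.

7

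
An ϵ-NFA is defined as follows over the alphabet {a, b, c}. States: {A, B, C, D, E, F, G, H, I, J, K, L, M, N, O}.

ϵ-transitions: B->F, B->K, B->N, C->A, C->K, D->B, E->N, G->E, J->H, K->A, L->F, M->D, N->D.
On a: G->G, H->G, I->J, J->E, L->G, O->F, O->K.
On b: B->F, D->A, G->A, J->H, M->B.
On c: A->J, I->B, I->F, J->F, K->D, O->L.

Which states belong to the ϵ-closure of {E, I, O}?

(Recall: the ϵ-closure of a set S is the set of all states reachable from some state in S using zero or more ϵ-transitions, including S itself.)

Start with {E, I, O}.
From E via ϵ: add N.
From N via ϵ: add D.
From D via ϵ: add B.
From B via ϵ: add F, K.
From K via ϵ: add A.
No new states can be added; the closed set is {A, B, D, E, F, I, K, N, O}.

{A, B, D, E, F, I, K, N, O}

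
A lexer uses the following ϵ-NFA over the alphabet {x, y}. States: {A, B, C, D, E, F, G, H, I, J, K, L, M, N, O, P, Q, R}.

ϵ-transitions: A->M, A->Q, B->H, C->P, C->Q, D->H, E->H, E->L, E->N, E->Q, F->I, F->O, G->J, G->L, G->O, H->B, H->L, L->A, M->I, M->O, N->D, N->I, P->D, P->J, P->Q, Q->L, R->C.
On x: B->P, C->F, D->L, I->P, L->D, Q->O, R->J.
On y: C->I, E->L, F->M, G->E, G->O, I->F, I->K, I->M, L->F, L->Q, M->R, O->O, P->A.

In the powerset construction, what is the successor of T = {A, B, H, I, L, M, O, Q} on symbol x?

B on x → {P}.
I on x → {P}.
L on x → {D}.
Q on x → {O}.
No x-transition from A, H, M, O.
Union after reading x: {D, O, P}.
Now take the ϵ-closure:
From D via ϵ: add H.
From P via ϵ: add J, Q.
From H via ϵ: add B, L.
From L via ϵ: add A.
From A via ϵ: add M.
From M via ϵ: add I.
No new states can be added; the closed set is {A, B, D, H, I, J, L, M, O, P, Q}.

{A, B, D, H, I, J, L, M, O, P, Q}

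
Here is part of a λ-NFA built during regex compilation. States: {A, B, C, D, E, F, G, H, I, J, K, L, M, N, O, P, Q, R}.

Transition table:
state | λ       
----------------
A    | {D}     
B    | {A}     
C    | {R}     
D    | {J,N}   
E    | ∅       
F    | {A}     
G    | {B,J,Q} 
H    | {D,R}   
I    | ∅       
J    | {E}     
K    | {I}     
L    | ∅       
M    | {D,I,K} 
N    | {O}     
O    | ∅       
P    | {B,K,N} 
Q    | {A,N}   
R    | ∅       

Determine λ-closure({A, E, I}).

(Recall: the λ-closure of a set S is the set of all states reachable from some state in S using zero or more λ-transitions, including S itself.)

Start with {A, E, I}.
From A via λ: add D.
From D via λ: add J, N.
From N via λ: add O.
No new states can be added; the closed set is {A, D, E, I, J, N, O}.

{A, D, E, I, J, N, O}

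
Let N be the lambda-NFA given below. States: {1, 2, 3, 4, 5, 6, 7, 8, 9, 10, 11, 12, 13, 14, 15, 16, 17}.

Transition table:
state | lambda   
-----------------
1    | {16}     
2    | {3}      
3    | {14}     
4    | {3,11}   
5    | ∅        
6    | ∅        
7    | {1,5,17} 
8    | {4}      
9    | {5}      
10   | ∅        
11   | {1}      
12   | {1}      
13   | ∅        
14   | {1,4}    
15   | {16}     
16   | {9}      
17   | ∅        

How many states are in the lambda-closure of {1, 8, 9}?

Start with {1, 8, 9}.
From 1 via lambda: add 16.
From 8 via lambda: add 4.
From 9 via lambda: add 5.
From 4 via lambda: add 3, 11.
From 3 via lambda: add 14.
lambda-closure = {1, 3, 4, 5, 8, 9, 11, 14, 16}, which has 9 states.

9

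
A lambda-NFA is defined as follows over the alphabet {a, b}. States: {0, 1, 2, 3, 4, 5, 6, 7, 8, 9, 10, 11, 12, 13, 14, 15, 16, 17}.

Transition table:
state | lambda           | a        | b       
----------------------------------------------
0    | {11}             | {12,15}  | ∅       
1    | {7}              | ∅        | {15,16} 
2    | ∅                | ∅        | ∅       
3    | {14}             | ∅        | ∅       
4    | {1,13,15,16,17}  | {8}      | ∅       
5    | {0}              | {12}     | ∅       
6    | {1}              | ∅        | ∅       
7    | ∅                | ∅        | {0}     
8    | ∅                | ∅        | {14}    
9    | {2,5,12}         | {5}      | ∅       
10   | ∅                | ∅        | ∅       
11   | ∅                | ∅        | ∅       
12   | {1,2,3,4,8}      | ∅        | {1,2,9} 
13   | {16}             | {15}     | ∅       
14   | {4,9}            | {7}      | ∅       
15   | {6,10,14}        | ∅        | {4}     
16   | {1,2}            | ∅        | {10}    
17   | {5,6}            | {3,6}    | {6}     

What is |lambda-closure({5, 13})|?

Start with {5, 13}.
From 5 via lambda: add 0.
From 13 via lambda: add 16.
From 0 via lambda: add 11.
From 16 via lambda: add 1, 2.
From 1 via lambda: add 7.
lambda-closure = {0, 1, 2, 5, 7, 11, 13, 16}, which has 8 states.

8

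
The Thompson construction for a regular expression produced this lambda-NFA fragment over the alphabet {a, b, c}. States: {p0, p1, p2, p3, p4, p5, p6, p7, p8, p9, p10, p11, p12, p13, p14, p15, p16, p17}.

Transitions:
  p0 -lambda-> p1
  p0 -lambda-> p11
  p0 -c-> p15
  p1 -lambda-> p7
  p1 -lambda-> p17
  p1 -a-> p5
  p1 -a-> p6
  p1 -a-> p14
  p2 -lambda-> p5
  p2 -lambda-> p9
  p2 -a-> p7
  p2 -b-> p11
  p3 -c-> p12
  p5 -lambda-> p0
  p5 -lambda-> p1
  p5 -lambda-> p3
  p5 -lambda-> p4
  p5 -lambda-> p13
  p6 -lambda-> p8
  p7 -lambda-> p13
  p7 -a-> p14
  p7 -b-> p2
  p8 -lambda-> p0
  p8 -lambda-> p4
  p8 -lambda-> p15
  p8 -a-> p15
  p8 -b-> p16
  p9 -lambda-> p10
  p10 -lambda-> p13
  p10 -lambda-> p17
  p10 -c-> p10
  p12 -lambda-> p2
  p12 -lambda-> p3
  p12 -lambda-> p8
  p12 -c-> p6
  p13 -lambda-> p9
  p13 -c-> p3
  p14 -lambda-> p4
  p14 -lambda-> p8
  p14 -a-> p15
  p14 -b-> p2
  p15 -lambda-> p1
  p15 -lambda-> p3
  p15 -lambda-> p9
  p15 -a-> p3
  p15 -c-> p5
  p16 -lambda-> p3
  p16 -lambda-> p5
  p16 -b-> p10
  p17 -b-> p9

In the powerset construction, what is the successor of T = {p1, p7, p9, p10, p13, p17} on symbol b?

p7 on b → {p2}.
p17 on b → {p9}.
No b-transition from p1, p9, p10, p13.
Union after reading b: {p2, p9}.
Now take the lambda-closure:
From p2 via lambda: add p5.
From p9 via lambda: add p10.
From p5 via lambda: add p0, p1, p3, p4, p13.
From p10 via lambda: add p17.
From p0 via lambda: add p11.
From p1 via lambda: add p7.
No new states can be added; the closed set is {p0, p1, p2, p3, p4, p5, p7, p9, p10, p11, p13, p17}.

{p0, p1, p2, p3, p4, p5, p7, p9, p10, p11, p13, p17}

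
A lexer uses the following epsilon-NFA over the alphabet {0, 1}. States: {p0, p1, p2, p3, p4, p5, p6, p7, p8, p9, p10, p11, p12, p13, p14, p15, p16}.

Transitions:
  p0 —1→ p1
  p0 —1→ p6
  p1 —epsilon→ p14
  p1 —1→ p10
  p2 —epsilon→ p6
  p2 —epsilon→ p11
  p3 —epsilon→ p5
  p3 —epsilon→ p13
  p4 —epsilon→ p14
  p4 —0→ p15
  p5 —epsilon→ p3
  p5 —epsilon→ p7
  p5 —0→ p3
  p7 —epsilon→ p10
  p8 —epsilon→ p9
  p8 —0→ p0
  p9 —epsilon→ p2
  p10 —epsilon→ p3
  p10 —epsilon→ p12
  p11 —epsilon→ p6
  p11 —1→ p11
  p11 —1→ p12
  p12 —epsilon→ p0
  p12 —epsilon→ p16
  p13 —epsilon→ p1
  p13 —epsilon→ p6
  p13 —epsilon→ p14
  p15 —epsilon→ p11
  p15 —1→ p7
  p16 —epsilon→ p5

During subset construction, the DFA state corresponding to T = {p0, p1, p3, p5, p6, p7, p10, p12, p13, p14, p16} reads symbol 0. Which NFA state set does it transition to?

p5 on 0 → {p3}.
No 0-transition from p0, p1, p3, p6, p7, p10, p12, p13, p14, p16.
Union after reading 0: {p3}.
Now take the epsilon-closure:
From p3 via epsilon: add p5, p13.
From p5 via epsilon: add p7.
From p13 via epsilon: add p1, p6, p14.
From p7 via epsilon: add p10.
From p10 via epsilon: add p12.
From p12 via epsilon: add p0, p16.
No new states can be added; the closed set is {p0, p1, p3, p5, p6, p7, p10, p12, p13, p14, p16}.

{p0, p1, p3, p5, p6, p7, p10, p12, p13, p14, p16}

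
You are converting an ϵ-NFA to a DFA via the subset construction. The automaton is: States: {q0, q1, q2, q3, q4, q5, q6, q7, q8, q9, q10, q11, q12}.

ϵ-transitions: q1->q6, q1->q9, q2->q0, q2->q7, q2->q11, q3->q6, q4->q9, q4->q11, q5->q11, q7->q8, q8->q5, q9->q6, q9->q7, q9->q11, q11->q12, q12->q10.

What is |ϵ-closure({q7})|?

6

Start with {q7}.
From q7 via ϵ: add q8.
From q8 via ϵ: add q5.
From q5 via ϵ: add q11.
From q11 via ϵ: add q12.
From q12 via ϵ: add q10.
ϵ-closure = {q5, q7, q8, q10, q11, q12}, which has 6 states.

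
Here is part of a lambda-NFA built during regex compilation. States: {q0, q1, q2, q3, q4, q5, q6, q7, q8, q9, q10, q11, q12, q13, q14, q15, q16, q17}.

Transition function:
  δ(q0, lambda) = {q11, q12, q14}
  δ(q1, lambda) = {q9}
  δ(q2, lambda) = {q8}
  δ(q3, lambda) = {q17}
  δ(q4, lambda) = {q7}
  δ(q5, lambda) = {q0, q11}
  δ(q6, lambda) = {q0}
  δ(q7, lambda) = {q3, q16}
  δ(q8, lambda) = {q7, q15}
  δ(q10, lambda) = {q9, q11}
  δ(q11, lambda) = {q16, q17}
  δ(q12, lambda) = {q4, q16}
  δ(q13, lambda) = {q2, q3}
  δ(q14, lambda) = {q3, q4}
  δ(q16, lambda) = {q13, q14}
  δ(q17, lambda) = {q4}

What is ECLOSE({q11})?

Start with {q11}.
From q11 via lambda: add q16, q17.
From q16 via lambda: add q13, q14.
From q17 via lambda: add q4.
From q4 via lambda: add q7.
From q13 via lambda: add q2, q3.
From q2 via lambda: add q8.
From q8 via lambda: add q15.
No new states can be added; the closed set is {q2, q3, q4, q7, q8, q11, q13, q14, q15, q16, q17}.

{q2, q3, q4, q7, q8, q11, q13, q14, q15, q16, q17}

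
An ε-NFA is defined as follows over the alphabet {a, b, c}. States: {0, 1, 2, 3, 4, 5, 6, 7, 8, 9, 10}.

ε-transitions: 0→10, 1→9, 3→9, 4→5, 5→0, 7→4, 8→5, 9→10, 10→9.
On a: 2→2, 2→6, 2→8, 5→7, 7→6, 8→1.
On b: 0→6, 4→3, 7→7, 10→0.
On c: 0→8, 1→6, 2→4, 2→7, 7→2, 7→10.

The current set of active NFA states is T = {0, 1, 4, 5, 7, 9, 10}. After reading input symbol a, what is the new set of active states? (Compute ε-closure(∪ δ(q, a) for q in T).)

{0, 4, 5, 6, 7, 9, 10}

5 on a → {7}.
7 on a → {6}.
No a-transition from 0, 1, 4, 9, 10.
Union after reading a: {6, 7}.
Now take the ε-closure:
From 7 via ε: add 4.
From 4 via ε: add 5.
From 5 via ε: add 0.
From 0 via ε: add 10.
From 10 via ε: add 9.
No new states can be added; the closed set is {0, 4, 5, 6, 7, 9, 10}.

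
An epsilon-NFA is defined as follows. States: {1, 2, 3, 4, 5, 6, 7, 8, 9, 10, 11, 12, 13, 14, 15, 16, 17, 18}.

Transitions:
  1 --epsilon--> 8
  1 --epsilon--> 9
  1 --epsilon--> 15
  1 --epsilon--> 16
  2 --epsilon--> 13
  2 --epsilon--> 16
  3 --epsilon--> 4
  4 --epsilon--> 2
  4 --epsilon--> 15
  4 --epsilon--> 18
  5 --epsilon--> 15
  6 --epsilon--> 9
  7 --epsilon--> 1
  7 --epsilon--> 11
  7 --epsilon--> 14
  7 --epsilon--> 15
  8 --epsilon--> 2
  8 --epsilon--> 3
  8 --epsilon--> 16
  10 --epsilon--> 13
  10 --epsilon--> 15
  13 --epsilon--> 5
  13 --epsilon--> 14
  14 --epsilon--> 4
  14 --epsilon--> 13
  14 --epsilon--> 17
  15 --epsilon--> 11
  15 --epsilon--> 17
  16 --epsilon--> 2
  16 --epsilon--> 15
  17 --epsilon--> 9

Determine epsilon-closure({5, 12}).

{5, 9, 11, 12, 15, 17}

Start with {5, 12}.
From 5 via epsilon: add 15.
From 15 via epsilon: add 11, 17.
From 17 via epsilon: add 9.
No new states can be added; the closed set is {5, 9, 11, 12, 15, 17}.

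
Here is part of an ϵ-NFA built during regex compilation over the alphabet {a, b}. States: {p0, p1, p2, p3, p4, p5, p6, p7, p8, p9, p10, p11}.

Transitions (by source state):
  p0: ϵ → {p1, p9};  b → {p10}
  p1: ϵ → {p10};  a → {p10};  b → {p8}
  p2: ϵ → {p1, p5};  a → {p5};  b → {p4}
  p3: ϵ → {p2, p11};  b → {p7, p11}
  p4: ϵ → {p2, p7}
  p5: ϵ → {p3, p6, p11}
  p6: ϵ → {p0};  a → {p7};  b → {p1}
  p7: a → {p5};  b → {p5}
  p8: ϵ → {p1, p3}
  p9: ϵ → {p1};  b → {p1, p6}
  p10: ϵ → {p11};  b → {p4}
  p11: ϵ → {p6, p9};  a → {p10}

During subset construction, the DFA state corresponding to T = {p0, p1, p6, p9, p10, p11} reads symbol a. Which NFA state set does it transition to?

{p0, p1, p6, p7, p9, p10, p11}

p1 on a → {p10}.
p6 on a → {p7}.
p11 on a → {p10}.
No a-transition from p0, p9, p10.
Union after reading a: {p7, p10}.
Now take the ϵ-closure:
From p10 via ϵ: add p11.
From p11 via ϵ: add p6, p9.
From p6 via ϵ: add p0.
From p9 via ϵ: add p1.
No new states can be added; the closed set is {p0, p1, p6, p7, p9, p10, p11}.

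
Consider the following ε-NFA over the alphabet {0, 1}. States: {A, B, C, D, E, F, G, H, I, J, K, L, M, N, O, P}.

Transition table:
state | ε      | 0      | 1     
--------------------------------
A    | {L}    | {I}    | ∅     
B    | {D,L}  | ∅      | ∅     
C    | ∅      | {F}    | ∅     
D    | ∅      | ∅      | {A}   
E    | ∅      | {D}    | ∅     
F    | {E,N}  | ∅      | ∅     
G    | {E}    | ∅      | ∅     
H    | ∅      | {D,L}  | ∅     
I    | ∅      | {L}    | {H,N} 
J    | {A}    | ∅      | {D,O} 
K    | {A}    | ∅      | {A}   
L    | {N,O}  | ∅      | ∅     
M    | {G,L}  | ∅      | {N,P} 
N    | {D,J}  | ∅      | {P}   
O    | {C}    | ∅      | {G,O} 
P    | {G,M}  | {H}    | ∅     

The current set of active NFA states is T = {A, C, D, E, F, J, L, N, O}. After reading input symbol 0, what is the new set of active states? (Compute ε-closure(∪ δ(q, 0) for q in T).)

{A, C, D, E, F, I, J, L, N, O}

A on 0 → {I}.
C on 0 → {F}.
E on 0 → {D}.
No 0-transition from D, F, J, L, N, O.
Union after reading 0: {D, F, I}.
Now take the ε-closure:
From F via ε: add E, N.
From N via ε: add J.
From J via ε: add A.
From A via ε: add L.
From L via ε: add O.
From O via ε: add C.
No new states can be added; the closed set is {A, C, D, E, F, I, J, L, N, O}.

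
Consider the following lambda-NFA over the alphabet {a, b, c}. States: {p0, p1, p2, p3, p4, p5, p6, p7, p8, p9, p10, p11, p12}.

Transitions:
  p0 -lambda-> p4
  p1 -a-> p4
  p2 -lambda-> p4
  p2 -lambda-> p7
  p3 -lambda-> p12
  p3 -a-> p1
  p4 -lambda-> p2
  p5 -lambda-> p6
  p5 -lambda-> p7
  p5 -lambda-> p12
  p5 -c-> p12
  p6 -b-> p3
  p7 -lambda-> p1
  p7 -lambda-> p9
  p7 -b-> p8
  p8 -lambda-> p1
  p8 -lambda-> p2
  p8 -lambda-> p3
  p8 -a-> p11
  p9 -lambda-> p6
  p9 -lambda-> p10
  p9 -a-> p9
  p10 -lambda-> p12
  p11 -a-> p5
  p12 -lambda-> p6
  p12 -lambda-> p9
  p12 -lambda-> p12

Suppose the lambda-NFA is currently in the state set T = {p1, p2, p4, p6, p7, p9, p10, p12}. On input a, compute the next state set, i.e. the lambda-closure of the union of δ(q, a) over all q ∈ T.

{p1, p2, p4, p6, p7, p9, p10, p12}

p1 on a → {p4}.
p9 on a → {p9}.
No a-transition from p2, p4, p6, p7, p10, p12.
Union after reading a: {p4, p9}.
Now take the lambda-closure:
From p4 via lambda: add p2.
From p9 via lambda: add p6, p10.
From p2 via lambda: add p7.
From p10 via lambda: add p12.
From p7 via lambda: add p1.
No new states can be added; the closed set is {p1, p2, p4, p6, p7, p9, p10, p12}.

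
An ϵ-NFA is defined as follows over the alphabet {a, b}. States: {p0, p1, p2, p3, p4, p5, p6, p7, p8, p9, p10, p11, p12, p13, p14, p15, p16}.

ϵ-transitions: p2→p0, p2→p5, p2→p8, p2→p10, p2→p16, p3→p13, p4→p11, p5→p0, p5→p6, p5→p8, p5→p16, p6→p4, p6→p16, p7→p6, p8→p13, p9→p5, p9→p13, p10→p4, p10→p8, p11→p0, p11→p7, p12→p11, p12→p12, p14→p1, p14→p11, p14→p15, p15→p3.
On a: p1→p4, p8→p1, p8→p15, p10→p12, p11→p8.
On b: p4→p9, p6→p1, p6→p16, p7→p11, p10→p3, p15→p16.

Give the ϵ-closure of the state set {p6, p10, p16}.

{p0, p4, p6, p7, p8, p10, p11, p13, p16}

Start with {p6, p10, p16}.
From p6 via ϵ: add p4.
From p10 via ϵ: add p8.
From p4 via ϵ: add p11.
From p8 via ϵ: add p13.
From p11 via ϵ: add p0, p7.
No new states can be added; the closed set is {p0, p4, p6, p7, p8, p10, p11, p13, p16}.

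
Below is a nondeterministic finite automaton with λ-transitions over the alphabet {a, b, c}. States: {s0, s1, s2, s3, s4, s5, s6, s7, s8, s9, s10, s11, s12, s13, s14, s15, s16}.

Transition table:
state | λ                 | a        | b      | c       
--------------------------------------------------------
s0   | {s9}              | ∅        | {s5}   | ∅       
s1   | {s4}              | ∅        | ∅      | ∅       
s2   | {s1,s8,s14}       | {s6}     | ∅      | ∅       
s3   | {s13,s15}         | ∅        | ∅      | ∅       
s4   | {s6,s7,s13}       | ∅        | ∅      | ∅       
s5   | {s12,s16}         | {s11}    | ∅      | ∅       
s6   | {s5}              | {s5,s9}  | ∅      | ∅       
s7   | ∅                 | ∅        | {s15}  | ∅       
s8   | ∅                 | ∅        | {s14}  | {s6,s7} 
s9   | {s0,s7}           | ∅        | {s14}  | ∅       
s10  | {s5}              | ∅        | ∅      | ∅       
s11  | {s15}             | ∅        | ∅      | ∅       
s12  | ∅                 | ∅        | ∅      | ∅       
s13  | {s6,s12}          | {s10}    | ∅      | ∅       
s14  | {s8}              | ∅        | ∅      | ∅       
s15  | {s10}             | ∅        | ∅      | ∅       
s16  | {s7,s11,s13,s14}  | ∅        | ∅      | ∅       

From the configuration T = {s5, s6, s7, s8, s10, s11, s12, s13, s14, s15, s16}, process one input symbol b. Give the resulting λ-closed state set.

{s5, s6, s7, s8, s10, s11, s12, s13, s14, s15, s16}

s7 on b → {s15}.
s8 on b → {s14}.
No b-transition from s5, s6, s10, s11, s12, s13, s14, s15, s16.
Union after reading b: {s14, s15}.
Now take the λ-closure:
From s14 via λ: add s8.
From s15 via λ: add s10.
From s10 via λ: add s5.
From s5 via λ: add s12, s16.
From s16 via λ: add s7, s11, s13.
From s13 via λ: add s6.
No new states can be added; the closed set is {s5, s6, s7, s8, s10, s11, s12, s13, s14, s15, s16}.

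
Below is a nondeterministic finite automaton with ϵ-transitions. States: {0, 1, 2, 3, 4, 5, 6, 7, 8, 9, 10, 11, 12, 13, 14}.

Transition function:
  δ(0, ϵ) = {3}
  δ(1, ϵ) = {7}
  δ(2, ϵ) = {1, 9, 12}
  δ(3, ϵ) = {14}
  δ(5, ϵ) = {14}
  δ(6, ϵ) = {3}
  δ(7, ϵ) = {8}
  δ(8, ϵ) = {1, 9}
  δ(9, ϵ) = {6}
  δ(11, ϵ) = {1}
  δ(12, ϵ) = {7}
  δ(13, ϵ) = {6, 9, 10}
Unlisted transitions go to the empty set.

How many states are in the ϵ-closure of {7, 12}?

8

Start with {7, 12}.
From 7 via ϵ: add 8.
From 8 via ϵ: add 1, 9.
From 9 via ϵ: add 6.
From 6 via ϵ: add 3.
From 3 via ϵ: add 14.
ϵ-closure = {1, 3, 6, 7, 8, 9, 12, 14}, which has 8 states.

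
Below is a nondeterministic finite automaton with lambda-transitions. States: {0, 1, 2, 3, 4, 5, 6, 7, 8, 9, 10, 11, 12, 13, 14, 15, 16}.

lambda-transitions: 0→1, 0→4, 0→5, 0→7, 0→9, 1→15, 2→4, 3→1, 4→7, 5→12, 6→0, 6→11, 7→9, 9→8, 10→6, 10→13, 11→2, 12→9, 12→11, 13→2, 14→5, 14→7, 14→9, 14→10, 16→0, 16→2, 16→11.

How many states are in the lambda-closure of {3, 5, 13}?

Start with {3, 5, 13}.
From 3 via lambda: add 1.
From 5 via lambda: add 12.
From 13 via lambda: add 2.
From 1 via lambda: add 15.
From 2 via lambda: add 4.
From 12 via lambda: add 9, 11.
From 4 via lambda: add 7.
From 9 via lambda: add 8.
lambda-closure = {1, 2, 3, 4, 5, 7, 8, 9, 11, 12, 13, 15}, which has 12 states.

12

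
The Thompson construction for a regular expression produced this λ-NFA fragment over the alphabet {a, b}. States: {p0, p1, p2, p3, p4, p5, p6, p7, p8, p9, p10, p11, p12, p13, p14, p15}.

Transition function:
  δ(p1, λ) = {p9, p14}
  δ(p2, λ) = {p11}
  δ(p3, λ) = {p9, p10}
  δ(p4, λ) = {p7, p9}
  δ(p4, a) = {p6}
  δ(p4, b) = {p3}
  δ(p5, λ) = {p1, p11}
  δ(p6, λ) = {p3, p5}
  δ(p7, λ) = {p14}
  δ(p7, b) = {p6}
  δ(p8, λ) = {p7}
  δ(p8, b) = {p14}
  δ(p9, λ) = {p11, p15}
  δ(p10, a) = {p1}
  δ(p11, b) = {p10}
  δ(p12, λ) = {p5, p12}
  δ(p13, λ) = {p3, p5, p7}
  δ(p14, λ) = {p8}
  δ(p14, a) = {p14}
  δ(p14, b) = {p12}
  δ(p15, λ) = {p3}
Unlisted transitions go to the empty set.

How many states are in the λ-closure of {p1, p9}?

9

Start with {p1, p9}.
From p1 via λ: add p14.
From p9 via λ: add p11, p15.
From p14 via λ: add p8.
From p15 via λ: add p3.
From p3 via λ: add p10.
From p8 via λ: add p7.
λ-closure = {p1, p3, p7, p8, p9, p10, p11, p14, p15}, which has 9 states.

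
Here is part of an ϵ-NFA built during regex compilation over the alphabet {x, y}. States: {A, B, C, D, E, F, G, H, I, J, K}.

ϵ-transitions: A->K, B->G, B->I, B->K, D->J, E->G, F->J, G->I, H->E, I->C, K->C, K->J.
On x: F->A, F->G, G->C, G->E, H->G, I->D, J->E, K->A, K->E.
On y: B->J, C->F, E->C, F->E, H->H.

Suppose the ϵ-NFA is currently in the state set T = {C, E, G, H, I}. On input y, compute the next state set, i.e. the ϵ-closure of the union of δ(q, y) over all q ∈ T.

{C, E, F, G, H, I, J}

C on y → {F}.
E on y → {C}.
H on y → {H}.
No y-transition from G, I.
Union after reading y: {C, F, H}.
Now take the ϵ-closure:
From F via ϵ: add J.
From H via ϵ: add E.
From E via ϵ: add G.
From G via ϵ: add I.
No new states can be added; the closed set is {C, E, F, G, H, I, J}.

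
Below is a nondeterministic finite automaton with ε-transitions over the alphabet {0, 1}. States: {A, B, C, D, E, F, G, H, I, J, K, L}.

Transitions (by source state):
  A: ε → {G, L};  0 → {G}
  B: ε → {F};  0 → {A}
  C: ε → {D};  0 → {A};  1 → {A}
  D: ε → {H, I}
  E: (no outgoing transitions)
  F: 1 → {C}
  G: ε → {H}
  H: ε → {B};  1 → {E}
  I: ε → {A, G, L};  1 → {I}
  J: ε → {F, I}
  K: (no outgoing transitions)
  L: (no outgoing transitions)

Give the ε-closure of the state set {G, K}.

Start with {G, K}.
From G via ε: add H.
From H via ε: add B.
From B via ε: add F.
No new states can be added; the closed set is {B, F, G, H, K}.

{B, F, G, H, K}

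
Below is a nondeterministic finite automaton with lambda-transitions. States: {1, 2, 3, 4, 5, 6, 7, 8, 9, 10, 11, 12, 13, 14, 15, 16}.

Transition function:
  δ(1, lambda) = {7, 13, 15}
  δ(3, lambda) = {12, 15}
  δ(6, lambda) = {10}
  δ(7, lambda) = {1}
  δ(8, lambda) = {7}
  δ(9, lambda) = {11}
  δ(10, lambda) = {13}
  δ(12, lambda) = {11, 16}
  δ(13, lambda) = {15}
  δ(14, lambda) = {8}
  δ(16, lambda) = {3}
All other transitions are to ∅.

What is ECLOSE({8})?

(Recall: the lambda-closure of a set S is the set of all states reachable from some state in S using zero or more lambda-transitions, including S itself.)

{1, 7, 8, 13, 15}

Start with {8}.
From 8 via lambda: add 7.
From 7 via lambda: add 1.
From 1 via lambda: add 13, 15.
No new states can be added; the closed set is {1, 7, 8, 13, 15}.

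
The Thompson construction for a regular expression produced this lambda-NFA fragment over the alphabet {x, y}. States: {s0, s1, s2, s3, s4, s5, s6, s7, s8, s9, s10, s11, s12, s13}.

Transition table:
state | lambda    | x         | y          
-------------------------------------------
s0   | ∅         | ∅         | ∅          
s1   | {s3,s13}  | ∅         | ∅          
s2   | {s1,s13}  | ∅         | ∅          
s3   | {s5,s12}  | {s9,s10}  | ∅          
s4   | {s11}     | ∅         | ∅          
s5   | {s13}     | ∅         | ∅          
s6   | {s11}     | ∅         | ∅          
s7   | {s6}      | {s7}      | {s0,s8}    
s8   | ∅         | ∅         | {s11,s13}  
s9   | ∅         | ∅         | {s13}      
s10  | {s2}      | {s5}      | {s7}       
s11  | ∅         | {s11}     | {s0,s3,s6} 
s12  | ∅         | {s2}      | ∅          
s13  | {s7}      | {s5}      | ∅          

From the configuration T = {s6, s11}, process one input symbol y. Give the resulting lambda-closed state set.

{s0, s3, s5, s6, s7, s11, s12, s13}

s11 on y → {s0, s3, s6}.
No y-transition from s6.
Union after reading y: {s0, s3, s6}.
Now take the lambda-closure:
From s3 via lambda: add s5, s12.
From s6 via lambda: add s11.
From s5 via lambda: add s13.
From s13 via lambda: add s7.
No new states can be added; the closed set is {s0, s3, s5, s6, s7, s11, s12, s13}.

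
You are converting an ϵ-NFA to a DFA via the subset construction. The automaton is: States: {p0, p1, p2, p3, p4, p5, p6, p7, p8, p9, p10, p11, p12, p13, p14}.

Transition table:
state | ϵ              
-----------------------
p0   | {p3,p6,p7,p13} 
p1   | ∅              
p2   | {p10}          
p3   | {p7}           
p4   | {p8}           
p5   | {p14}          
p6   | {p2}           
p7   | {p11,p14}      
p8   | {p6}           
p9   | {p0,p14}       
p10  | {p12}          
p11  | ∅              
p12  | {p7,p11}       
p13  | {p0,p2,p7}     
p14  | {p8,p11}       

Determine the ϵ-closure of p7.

Start with {p7}.
From p7 via ϵ: add p11, p14.
From p14 via ϵ: add p8.
From p8 via ϵ: add p6.
From p6 via ϵ: add p2.
From p2 via ϵ: add p10.
From p10 via ϵ: add p12.
No new states can be added; the closed set is {p2, p6, p7, p8, p10, p11, p12, p14}.

{p2, p6, p7, p8, p10, p11, p12, p14}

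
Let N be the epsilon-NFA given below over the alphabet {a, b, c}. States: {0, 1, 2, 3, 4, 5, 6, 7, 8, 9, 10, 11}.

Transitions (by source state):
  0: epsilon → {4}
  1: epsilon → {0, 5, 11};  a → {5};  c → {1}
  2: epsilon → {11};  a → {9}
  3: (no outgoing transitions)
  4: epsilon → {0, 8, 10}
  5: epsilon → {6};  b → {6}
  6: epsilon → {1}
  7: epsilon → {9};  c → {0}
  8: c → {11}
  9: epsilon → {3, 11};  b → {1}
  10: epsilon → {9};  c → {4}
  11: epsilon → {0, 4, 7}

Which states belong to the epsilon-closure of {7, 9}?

Start with {7, 9}.
From 9 via epsilon: add 3, 11.
From 11 via epsilon: add 0, 4.
From 4 via epsilon: add 8, 10.
No new states can be added; the closed set is {0, 3, 4, 7, 8, 9, 10, 11}.

{0, 3, 4, 7, 8, 9, 10, 11}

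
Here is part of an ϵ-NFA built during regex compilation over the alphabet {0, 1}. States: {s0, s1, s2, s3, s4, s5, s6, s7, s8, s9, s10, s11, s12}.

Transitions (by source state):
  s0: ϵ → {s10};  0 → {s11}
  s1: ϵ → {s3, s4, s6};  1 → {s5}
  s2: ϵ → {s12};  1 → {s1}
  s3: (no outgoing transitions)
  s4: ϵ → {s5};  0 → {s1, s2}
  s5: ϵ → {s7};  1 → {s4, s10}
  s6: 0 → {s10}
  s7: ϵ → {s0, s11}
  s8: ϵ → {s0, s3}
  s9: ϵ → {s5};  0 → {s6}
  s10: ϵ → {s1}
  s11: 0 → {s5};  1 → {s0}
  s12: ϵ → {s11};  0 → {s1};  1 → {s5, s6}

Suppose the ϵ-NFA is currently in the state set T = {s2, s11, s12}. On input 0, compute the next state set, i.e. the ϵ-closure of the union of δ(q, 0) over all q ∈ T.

{s0, s1, s3, s4, s5, s6, s7, s10, s11}

s11 on 0 → {s5}.
s12 on 0 → {s1}.
No 0-transition from s2.
Union after reading 0: {s1, s5}.
Now take the ϵ-closure:
From s1 via ϵ: add s3, s4, s6.
From s5 via ϵ: add s7.
From s7 via ϵ: add s0, s11.
From s0 via ϵ: add s10.
No new states can be added; the closed set is {s0, s1, s3, s4, s5, s6, s7, s10, s11}.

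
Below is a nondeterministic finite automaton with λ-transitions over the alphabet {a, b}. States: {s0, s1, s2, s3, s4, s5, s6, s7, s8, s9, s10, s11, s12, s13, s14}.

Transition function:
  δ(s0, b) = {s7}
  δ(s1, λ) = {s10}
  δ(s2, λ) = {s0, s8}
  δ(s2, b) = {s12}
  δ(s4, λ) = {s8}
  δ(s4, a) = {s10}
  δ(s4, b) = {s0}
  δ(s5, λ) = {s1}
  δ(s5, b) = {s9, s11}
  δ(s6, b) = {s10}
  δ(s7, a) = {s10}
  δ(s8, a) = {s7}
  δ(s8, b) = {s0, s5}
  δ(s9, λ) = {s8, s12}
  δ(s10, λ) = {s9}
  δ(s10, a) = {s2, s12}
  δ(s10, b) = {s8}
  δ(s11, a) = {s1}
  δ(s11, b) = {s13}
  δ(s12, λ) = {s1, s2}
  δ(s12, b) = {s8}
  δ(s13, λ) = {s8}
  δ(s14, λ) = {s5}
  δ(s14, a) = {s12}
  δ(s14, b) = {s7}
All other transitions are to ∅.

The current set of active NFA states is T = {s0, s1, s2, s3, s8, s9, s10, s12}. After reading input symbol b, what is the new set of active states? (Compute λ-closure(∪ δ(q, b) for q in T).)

{s0, s1, s2, s5, s7, s8, s9, s10, s12}

s0 on b → {s7}.
s2 on b → {s12}.
s8 on b → {s0, s5}.
s10 on b → {s8}.
s12 on b → {s8}.
No b-transition from s1, s3, s9.
Union after reading b: {s0, s5, s7, s8, s12}.
Now take the λ-closure:
From s5 via λ: add s1.
From s12 via λ: add s2.
From s1 via λ: add s10.
From s10 via λ: add s9.
No new states can be added; the closed set is {s0, s1, s2, s5, s7, s8, s9, s10, s12}.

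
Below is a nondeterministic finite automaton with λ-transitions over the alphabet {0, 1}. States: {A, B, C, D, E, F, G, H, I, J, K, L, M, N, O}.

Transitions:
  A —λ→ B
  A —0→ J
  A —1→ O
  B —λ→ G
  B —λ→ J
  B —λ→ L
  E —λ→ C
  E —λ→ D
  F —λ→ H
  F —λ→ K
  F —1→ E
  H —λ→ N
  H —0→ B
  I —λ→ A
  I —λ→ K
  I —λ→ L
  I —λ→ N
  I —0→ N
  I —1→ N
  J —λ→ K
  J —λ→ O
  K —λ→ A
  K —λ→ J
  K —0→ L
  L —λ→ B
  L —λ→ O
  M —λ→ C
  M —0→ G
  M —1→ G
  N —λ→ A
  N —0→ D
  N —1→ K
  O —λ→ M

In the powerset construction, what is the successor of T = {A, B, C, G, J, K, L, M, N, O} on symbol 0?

{A, B, C, D, G, J, K, L, M, O}

A on 0 → {J}.
K on 0 → {L}.
M on 0 → {G}.
N on 0 → {D}.
No 0-transition from B, C, G, J, L, O.
Union after reading 0: {D, G, J, L}.
Now take the λ-closure:
From J via λ: add K, O.
From L via λ: add B.
From K via λ: add A.
From O via λ: add M.
From M via λ: add C.
No new states can be added; the closed set is {A, B, C, D, G, J, K, L, M, O}.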